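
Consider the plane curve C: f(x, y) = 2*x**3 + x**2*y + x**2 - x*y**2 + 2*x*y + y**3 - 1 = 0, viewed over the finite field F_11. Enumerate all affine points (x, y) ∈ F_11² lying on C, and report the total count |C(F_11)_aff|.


Affine F_11-points: {(0, 1), (3, 2), (3, 5), (3, 7), (4, 0), (5, 9), (6, 4), (6, 5), (6, 8), (7, 9), (8, 8), (9, 6), (9, 8), (10, 5)}; count = 14.

For each of the 121 pairs (x, y) ∈ F_11², evaluate f(x, y) mod 11. Record the zeros.
  x = 0: [0↦10, 1↦0, 2↦7, 3↦4, 4↦8, 5↦3, 6↦6, 7↦1, 8↦5, 9↦2, 10↦9]  zeros at y ∈ {1}
  x = 1: [0↦2, 1↦5, 2↦1, 3↦7, 4↦7, 5↦7, 6↦2, 7↦9, 8↦1, 9↦6, 10↦8]  zeros at y ∈ ∅
  x = 2: [0↦8, 1↦4, 2↦2, 3↦8, 4↦6, 5↦2, 6↦2, 7↦1, 8↦5, 9↦9, 10↦8]  zeros at y ∈ ∅
  x = 3: [0↦7, 1↦9, 2↦0, 3↦8, 4↦6, 5↦0, 6↦7, 7↦0, 8↦7, 9↦1, 10↦10]  zeros at y ∈ {2, 5, 7}
  x = 4: [0↦0, 1↦10, 2↦7, 3↦8, 4↦8, 5↦2, 6↦7, 7↦7, 8↦8, 9↦5, 10↦4]  zeros at y ∈ {0}
  x = 5: [0↦10, 1↦8, 2↦2, 3↦9, 4↦2, 5↦9, 6↦3, 7↦1, 8↦9, 9↦0, 10↦2]  zeros at y ∈ {9}
  x = 6: [0↦5, 1↦4, 2↦8, 3↦1, 4↦0, 5↦0, 6↦7, 7↦5, 8↦0, 9↦9, 10↦5]  zeros at y ∈ {4, 5, 8}
  x = 7: [0↦8, 1↦10, 2↦4, 3↦7, 4↦3, 5↦9, 6↦9, 7↦9, 8↦4, 9↦0, 10↦3]  zeros at y ∈ {9}
  x = 8: [0↦9, 1↦5, 2↦2, 3↦6, 4↦1, 5↦4, 6↦10, 7↦3, 8↦0, 9↦7, 10↦8]  zeros at y ∈ {8}
  x = 9: [0↦9, 1↦1, 2↦3, 3↦10, 4↦6, 5↦8, 6↦0, 7↦10, 8↦0, 9↦9, 10↦10]  zeros at y ∈ {6, 8}
  x = 10: [0↦9, 1↦10, 2↦8, 3↦9, 4↦8, 5↦0, 6↦2, 7↦9, 8↦5, 9↦7, 10↦10]  zeros at y ∈ {5}
Collecting zeros: affine points = {(0, 1), (3, 2), (3, 5), (3, 7), (4, 0), (5, 9), (6, 4), (6, 5), (6, 8), (7, 9), (8, 8), (9, 6), (9, 8), (10, 5)}.
Total count |C(F_11)_aff| = 14.


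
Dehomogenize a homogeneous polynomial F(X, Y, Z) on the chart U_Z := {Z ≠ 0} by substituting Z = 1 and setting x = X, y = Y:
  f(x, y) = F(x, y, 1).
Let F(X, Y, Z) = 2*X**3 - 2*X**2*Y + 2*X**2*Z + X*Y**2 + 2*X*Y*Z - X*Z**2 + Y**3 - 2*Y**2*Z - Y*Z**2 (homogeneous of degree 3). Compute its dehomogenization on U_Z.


f(x, y) = 2*x**3 - 2*x**2*y + 2*x**2 + x*y**2 + 2*x*y - x + y**3 - 2*y**2 - y

On U_Z we set Z = 1. Each monomial c·X^i·Y^j·Z^k in F becomes c·x^i·y^j·1^k = c·x^i·y^j.
Substituting Z = 1: F(X, Y, 1) = 2*x**3 - 2*x**2*y + 2*x**2 + x*y**2 + 2*x*y - x + y**3 - 2*y**2 - y.
Note: deg(f) ≤ deg(F) = 3; strict inequality happens when F is divisible by Z (lost terms).


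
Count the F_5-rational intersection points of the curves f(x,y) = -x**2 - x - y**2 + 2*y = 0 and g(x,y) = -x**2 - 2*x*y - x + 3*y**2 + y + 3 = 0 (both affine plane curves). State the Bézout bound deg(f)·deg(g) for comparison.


Common zeros: {(1, 3), (1, 4)}; count = 2; Bézout bound = 4.

deg(f) = 2, deg(g) = 2, so Bézout bound = 4.
Scan x ∈ F_5. For each x, list the y ∈ F_5 with f(x, y) ≡ 0 and those with g(x, y) ≡ 0 (mod 5); the common zeros in that column are the intersection.
  x = 0: f ≡ 0 at y ∈ {0, 2}; g ≡ 0 at y ∈ {4}; common: ∅.
  x = 1: f ≡ 0 at y ∈ {3, 4}; g ≡ 0 at y ∈ {3, 4}; common: {3, 4}.
  x = 2: f ≡ 0 at y ∈ {1}; g ≡ 0 at y ∈ {3}; common: ∅.
  x = 3: f ≡ 0 at y ∈ {3, 4}; g ≡ 0 at y ∈ ∅; common: ∅.
  x = 4: f ≡ 0 at y ∈ {0, 2}; g ≡ 0 at y ∈ ∅; common: ∅.
Collecting: common zeros = {(1, 3), (1, 4)}, so the count is 2.
Comparison with the Bézout bound: 2 ≤ 4 = deg(f)·deg(g), as expected for curves with no common component (the affine F_5-count falls short of the bound because intersections may lie at infinity, over extension fields, or carry multiplicity).


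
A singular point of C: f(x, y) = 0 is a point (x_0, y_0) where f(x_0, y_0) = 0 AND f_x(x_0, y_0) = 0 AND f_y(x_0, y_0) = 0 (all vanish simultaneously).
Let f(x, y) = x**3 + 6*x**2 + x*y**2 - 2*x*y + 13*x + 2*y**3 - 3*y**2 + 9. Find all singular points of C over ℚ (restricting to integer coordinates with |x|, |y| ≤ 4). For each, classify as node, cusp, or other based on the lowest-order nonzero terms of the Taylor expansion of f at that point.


Singular points: {(-2, 1)}; classification: cusp.

Compute partial derivatives:
  f_x = 3*x**2 + 12*x + y**2 - 2*y + 13.
  f_y = 2*x*y - 2*x + 6*y**2 - 6*y.
Scan x_0 ∈ {−4, ..., 4}. For each x_0, f_y(x_0, y) is a polynomial in y; find its integer roots y ∈ {−4, ..., 4}, then test f_x and f at those candidates.
  x = -4: f_y(-4, y) = 6*y**2 - 14*y + 8; vanishes at y ∈ {1}. (-4, 1): f_x = 12 ≠ 0.
  x = -3: f_y(-3, y) = 6*y**2 - 12*y + 6; vanishes at y ∈ {1}. (-3, 1): f_x = 3 ≠ 0.
  x = -2: f_y(-2, y) = 6*y**2 - 10*y + 4; vanishes at y ∈ {1}. (-2, 1): f_x = 0, f = 0 — SINGULAR.
  x = -1: f_y(-1, y) = 6*y**2 - 8*y + 2; vanishes at y ∈ {1}. (-1, 1): f_x = 3 ≠ 0.
  x = 0: f_y(0, y) = 6*y**2 - 6*y; vanishes at y ∈ {0, 1}. (0, 0): f_x = 13 ≠ 0; (0, 1): f_x = 12 ≠ 0.
  x = 1: f_y(1, y) = 6*y**2 - 4*y - 2; vanishes at y ∈ {1}. (1, 1): f_x = 27 ≠ 0.
  x = 2: f_y(2, y) = 6*y**2 - 2*y - 4; vanishes at y ∈ {1}. (2, 1): f_x = 48 ≠ 0.
  x = 3: f_y(3, y) = 6*y**2 - 6; vanishes at y ∈ {-1, 1}. (3, -1): f_x = 79 ≠ 0; (3, 1): f_x = 75 ≠ 0.
  x = 4: f_y(4, y) = 6*y**2 + 2*y - 8; vanishes at y ∈ {1}. (4, 1): f_x = 108 ≠ 0.
Only singular point on the grid: (-2, 1).
Classify: substitute x = -2 + u, y = 1 + v and expand: f = u**3 + u*v**2 + 2*v**3 + v**2.
No constant or linear terms (consistent with a singular point). Quadratic part: v**2. Cubic part: u**3 + u*v**2 + 2*v**3.
The quadratic part v**2 is a perfect square, so there is a single (double) tangent line v = 0, i.e. y = 1. Restricting the cubic part to that line (v = 0) leaves u**3 ≠ 0, so f is not divisible by v and the branch is v² ≈ -u**3 to lowest order — this is a cusp.
Classification: cusp.


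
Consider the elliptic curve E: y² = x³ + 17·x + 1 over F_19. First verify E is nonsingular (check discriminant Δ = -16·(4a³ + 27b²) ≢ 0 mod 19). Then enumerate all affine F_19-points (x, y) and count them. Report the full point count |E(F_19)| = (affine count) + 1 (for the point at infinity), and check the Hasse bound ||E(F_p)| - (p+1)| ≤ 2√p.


Affine points = {(0, 1), (0, 18), (1, 0), (2, 9), (2, 10), (4, 0), (7, 8), (7, 11), (9, 3), (9, 16), (13, 5), (13, 14), (14, 0), (17, 4), (17, 15)}; affine count = 15; |E(F_19)| = 16.

Discriminant check: Δ ∝ 4a³ + 27b² = 4·17³ + 27·1² = 4·4913 + 27·1 ≡ 14 (mod 19). Nonzero ⇒ E is nonsingular.
For each x ∈ F_19, compute rhs = x³ + 17·x + 1 mod 19, then count y ∈ F_19 with y² ≡ rhs.
  x = 0: rhs = 1, matching y values: 1, 18 (2 points).
  x = 1: rhs = 0, matching y values: 0 (1 points).
  x = 2: rhs = 5, matching y values: 9, 10 (2 points).
  x = 3: rhs = 3, matching y values: none (0 points).
  x = 4: rhs = 0, matching y values: 0 (1 points).
  x = 5: rhs = 2, matching y values: none (0 points).
  x = 6: rhs = 15, matching y values: none (0 points).
  x = 7: rhs = 7, matching y values: 8, 11 (2 points).
  x = 8: rhs = 3, matching y values: none (0 points).
  x = 9: rhs = 9, matching y values: 3, 16 (2 points).
  x = 10: rhs = 12, matching y values: none (0 points).
  x = 11: rhs = 18, matching y values: none (0 points).
  x = 12: rhs = 14, matching y values: none (0 points).
  x = 13: rhs = 6, matching y values: 5, 14 (2 points).
  x = 14: rhs = 0, matching y values: 0 (1 points).
  x = 15: rhs = 2, matching y values: none (0 points).
  x = 16: rhs = 18, matching y values: none (0 points).
  x = 17: rhs = 16, matching y values: 4, 15 (2 points).
  x = 18: rhs = 2, matching y values: none (0 points).
Total affine count: 15.
Full point count |E(F_19)| = 15 + 1 = 16.
Hasse bound: |16 − (19+1)| = |-4| = 4 ≤ 2√19 ≈ 8.7178 ✓.


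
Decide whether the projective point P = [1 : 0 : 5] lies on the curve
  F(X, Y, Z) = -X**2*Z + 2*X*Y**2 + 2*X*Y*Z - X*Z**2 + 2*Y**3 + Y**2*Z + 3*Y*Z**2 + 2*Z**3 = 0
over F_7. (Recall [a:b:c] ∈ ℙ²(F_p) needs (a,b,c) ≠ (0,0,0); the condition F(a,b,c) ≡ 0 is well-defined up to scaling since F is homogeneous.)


F(1,0,5) ≡ 3 (mod 7); P is NOT on the curve.

Evaluate F(1, 0, 5) term-by-term (mod 7).
  -X**2*Z ↦ -1·1·1·5 = -5
  2*X*Y**2 ↦ 2·1·0·1 = 0
  2*X*Y*Z ↦ 2·1·0·5 = 0
  -X*Z**2 ↦ -1·1·1·25 = -25
  2*Y**3 ↦ 2·1·0·1 = 0
  Y**2*Z ↦ 1·1·0·5 = 0
  3*Y*Z**2 ↦ 3·1·0·25 = 0
  2*Z**3 ↦ 2·1·1·125 = 250
Sum: F(1, 0, 5) = (-5) + (0) + (0) + (-25) + (0) + (0) + (0) + (250) = 220.
Reducing mod 7: 220 ≡ 3 (mod 7).
Since F(a, b, c) ≡ 3 ≠ 0 (mod 7), P does NOT lie on the curve.


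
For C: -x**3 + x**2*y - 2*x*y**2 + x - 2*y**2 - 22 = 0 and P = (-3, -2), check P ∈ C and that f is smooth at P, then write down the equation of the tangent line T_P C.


Tangent line at P: -22*x - 7*y - 80 = 0.

Step 1: f(-3, -2) = 0, so P lies on C.
Step 2: partial derivatives
  f_x(x, y) = -3*x**2 + 2*x*y - 2*y**2 + 1, f_y(x, y) = x**2 - 4*x*y - 4*y.
  f_x(P) = -22, f_y(P) = -7 (gradient nonzero, so P is smooth).
Step 3: tangent line at P: -22·(x − -3) + -7·(y − -2) = 0.
Expanding: -22*x - 7*y - 80 = 0.


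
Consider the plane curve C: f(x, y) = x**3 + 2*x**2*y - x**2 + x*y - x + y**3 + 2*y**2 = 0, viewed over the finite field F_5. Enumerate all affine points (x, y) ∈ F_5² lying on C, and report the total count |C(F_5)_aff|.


Affine F_5-points: {(0, 0), (0, 3), (1, 1), (2, 1), (3, 0), (3, 4)}; count = 6.

For each of the 25 pairs (x, y) ∈ F_5², evaluate f(x, y) mod 5. Record the zeros.
  x = 0: [0↦0, 1↦3, 2↦1, 3↦0, 4↦1]  zeros at y ∈ {0, 3}
  x = 1: [0↦4, 1↦0, 2↦1, 3↦3, 4↦2]  zeros at y ∈ {1}
  x = 2: [0↦2, 1↦0, 2↦3, 3↦2, 4↦3]  zeros at y ∈ {1}
  x = 3: [0↦0, 1↦4, 2↦3, 3↦3, 4↦0]  zeros at y ∈ {0, 4}
  x = 4: [0↦4, 1↦3, 2↦2, 3↦2, 4↦4]  zeros at y ∈ ∅
Collecting zeros: affine points = {(0, 0), (0, 3), (1, 1), (2, 1), (3, 0), (3, 4)}.
Total count |C(F_5)_aff| = 6.


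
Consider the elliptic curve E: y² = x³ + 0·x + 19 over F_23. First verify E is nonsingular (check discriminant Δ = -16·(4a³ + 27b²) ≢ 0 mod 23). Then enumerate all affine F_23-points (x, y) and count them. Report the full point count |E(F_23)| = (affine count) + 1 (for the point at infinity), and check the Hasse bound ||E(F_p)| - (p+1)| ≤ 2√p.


Affine points = {(2, 2), (2, 21), (3, 0), (5, 11), (5, 12), (8, 5), (8, 18), (9, 9), (9, 14), (11, 4), (11, 19), (13, 10), (13, 13), (14, 7), (14, 16), (15, 6), (15, 17), (18, 3), (18, 20), (19, 1), (19, 22), (22, 8), (22, 15)}; affine count = 23; |E(F_23)| = 24.

Discriminant check: Δ ∝ 4a³ + 27b² = 4·0³ + 27·19² = 4·0 + 27·361 ≡ 18 (mod 23). Nonzero ⇒ E is nonsingular.
For each x ∈ F_23, compute rhs = x³ + 0·x + 19 mod 23, then count y ∈ F_23 with y² ≡ rhs.
  x = 0: rhs = 19, matching y values: none (0 points).
  x = 1: rhs = 20, matching y values: none (0 points).
  x = 2: rhs = 4, matching y values: 2, 21 (2 points).
  x = 3: rhs = 0, matching y values: 0 (1 points).
  x = 4: rhs = 14, matching y values: none (0 points).
  x = 5: rhs = 6, matching y values: 11, 12 (2 points).
  x = 6: rhs = 5, matching y values: none (0 points).
  x = 7: rhs = 17, matching y values: none (0 points).
  x = 8: rhs = 2, matching y values: 5, 18 (2 points).
  x = 9: rhs = 12, matching y values: 9, 14 (2 points).
  x = 10: rhs = 7, matching y values: none (0 points).
  x = 11: rhs = 16, matching y values: 4, 19 (2 points).
  x = 12: rhs = 22, matching y values: none (0 points).
  x = 13: rhs = 8, matching y values: 10, 13 (2 points).
  x = 14: rhs = 3, matching y values: 7, 16 (2 points).
  x = 15: rhs = 13, matching y values: 6, 17 (2 points).
  x = 16: rhs = 21, matching y values: none (0 points).
  x = 17: rhs = 10, matching y values: none (0 points).
  x = 18: rhs = 9, matching y values: 3, 20 (2 points).
  x = 19: rhs = 1, matching y values: 1, 22 (2 points).
  x = 20: rhs = 15, matching y values: none (0 points).
  x = 21: rhs = 11, matching y values: none (0 points).
  x = 22: rhs = 18, matching y values: 8, 15 (2 points).
Total affine count: 23.
Full point count |E(F_23)| = 23 + 1 = 24.
Hasse bound: |24 − (23+1)| = |0| = 0 ≤ 2√23 ≈ 9.5917 ✓.


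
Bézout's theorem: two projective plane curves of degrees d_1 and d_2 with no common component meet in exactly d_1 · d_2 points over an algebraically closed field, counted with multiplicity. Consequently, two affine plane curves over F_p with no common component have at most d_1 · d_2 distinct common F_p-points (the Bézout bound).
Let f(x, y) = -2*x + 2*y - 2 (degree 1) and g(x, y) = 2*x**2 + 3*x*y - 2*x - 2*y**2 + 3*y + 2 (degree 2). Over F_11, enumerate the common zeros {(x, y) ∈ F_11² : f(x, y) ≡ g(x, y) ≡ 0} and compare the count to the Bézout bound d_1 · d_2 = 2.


Common zeros: ∅; count = 0; Bézout bound = 2.

deg(f) = 1, deg(g) = 2, so Bézout bound = 2.
Scan x ∈ F_11. For each x, list the y ∈ F_11 with f(x, y) ≡ 0 and those with g(x, y) ≡ 0 (mod 11); the common zeros in that column are the intersection.
  x = 0: f ≡ 0 at y ∈ {1}; g ≡ 0 at y ∈ {2, 5}; common: ∅.
  x = 1: f ≡ 0 at y ∈ {2}; g ≡ 0 at y ∈ ∅; common: ∅.
  x = 2: f ≡ 0 at y ∈ {3}; g ≡ 0 at y ∈ ∅; common: ∅.
  x = 3: f ≡ 0 at y ∈ {4}; g ≡ 0 at y ∈ {7, 10}; common: ∅.
  x = 4: f ≡ 0 at y ∈ {5}; g ≡ 0 at y ∈ {6, 7}; common: ∅.
  x = 5: f ≡ 0 at y ∈ {6}; g ≡ 0 at y ∈ {10}; common: ∅.
  x = 6: f ≡ 0 at y ∈ {7}; g ≡ 0 at y ∈ ∅; common: ∅.
  x = 7: f ≡ 0 at y ∈ {8}; g ≡ 0 at y ∈ ∅; common: ∅.
  x = 8: f ≡ 0 at y ∈ {9}; g ≡ 0 at y ∈ ∅; common: ∅.
  x = 9: f ≡ 0 at y ∈ {10}; g ≡ 0 at y ∈ {2}; common: ∅.
  x = 10: f ≡ 0 at y ∈ {0}; g ≡ 0 at y ∈ {5, 6}; common: ∅.
Collecting: common zeros = ∅, so the count is 0.
Comparison with the Bézout bound: 0 ≤ 2 = deg(f)·deg(g), as expected for curves with no common component (the affine F_11-count falls short of the bound because intersections may lie at infinity, over extension fields, or carry multiplicity).


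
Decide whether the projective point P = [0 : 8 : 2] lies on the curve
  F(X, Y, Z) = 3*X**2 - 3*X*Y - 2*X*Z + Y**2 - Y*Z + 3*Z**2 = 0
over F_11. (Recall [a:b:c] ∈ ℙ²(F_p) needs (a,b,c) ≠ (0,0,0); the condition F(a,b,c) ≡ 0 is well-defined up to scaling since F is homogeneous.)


F(0,8,2) ≡ 5 (mod 11); P is NOT on the curve.

Evaluate F(0, 8, 2) term-by-term (mod 11).
  3*X**2 ↦ 3·0·1·1 = 0
  -3*X*Y ↦ -3·0·8·1 = 0
  -2*X*Z ↦ -2·0·1·2 = 0
  Y**2 ↦ 1·1·64·1 = 64
  -Y*Z ↦ -1·1·8·2 = -16
  3*Z**2 ↦ 3·1·1·4 = 12
Sum: F(0, 8, 2) = (0) + (0) + (0) + (64) + (-16) + (12) = 60.
Reducing mod 11: 60 ≡ 5 (mod 11).
Since F(a, b, c) ≡ 5 ≠ 0 (mod 11), P does NOT lie on the curve.


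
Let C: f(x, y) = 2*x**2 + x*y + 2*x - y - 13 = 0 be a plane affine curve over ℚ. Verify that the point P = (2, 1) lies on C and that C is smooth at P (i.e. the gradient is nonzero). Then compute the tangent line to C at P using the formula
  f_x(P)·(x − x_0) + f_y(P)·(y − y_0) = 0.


Tangent line at P: 11*x + y - 23 = 0.

Step 1: f(2, 1) = 0, so P lies on C.
Step 2: partial derivatives
  f_x(x, y) = 4*x + y + 2, f_y(x, y) = x - 1.
  f_x(P) = 11, f_y(P) = 1 (gradient nonzero, so P is smooth).
Step 3: tangent line at P: 11·(x − 2) + 1·(y − 1) = 0.
Expanding: 11*x + y - 23 = 0.


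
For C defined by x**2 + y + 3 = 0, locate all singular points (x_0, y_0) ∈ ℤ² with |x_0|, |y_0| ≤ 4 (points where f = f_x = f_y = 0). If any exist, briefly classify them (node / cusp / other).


No singular points in the scanned grid; C is smooth there.

Compute partial derivatives:
  f_x = 2*x.
  f_y = 1.
f_y = 1 is a nonzero constant, so f_y never vanishes: no point (x, y) can satisfy f = f_x = f_y = 0. In particular no (x, y) ∈ {−4, ..., 4}² is singular; the curve is smooth.


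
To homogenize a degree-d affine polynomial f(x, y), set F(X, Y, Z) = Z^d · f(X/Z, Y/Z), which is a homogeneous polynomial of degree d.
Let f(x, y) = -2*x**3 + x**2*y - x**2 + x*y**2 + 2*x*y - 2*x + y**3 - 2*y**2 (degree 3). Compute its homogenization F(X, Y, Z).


F(X, Y, Z) = -2*X**3 + X**2*Y - X**2*Z + X*Y**2 + 2*X*Y*Z - 2*X*Z**2 + Y**3 - 2*Y**2*Z

deg(f) = 3.
Substitute x = X/Z, y = Y/Z into f, then multiply by Z^3.
  monomial -2·x^3·y^0 ↦ -2·X^3·Y^0·Z^0.
  monomial 1·x^2·y^1 ↦ 1·X^2·Y^1·Z^0.
  monomial -1·x^2·y^0 ↦ -1·X^2·Y^0·Z^1.
  monomial 1·x^1·y^2 ↦ 1·X^1·Y^2·Z^0.
  monomial 2·x^1·y^1 ↦ 2·X^1·Y^1·Z^1.
  monomial -2·x^1·y^0 ↦ -2·X^1·Y^0·Z^2.
  monomial 1·x^0·y^3 ↦ 1·X^0·Y^3·Z^0.
  monomial -2·x^0·y^2 ↦ -2·X^0·Y^2·Z^1.
Collecting: F(X, Y, Z) = -2*X**3 + X**2*Y - X**2*Z + X*Y**2 + 2*X*Y*Z - 2*X*Z**2 + Y**3 - 2*Y**2*Z.


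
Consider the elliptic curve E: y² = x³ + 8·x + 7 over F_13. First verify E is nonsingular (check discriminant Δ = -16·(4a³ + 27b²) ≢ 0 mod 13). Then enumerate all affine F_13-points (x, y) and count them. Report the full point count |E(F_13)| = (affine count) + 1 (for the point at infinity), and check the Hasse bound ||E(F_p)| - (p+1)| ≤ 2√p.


Affine points = {(1, 4), (1, 9), (4, 5), (4, 8), (5, 4), (5, 9), (7, 4), (7, 9), (11, 3), (11, 10)}; affine count = 10; |E(F_13)| = 11.

Discriminant check: Δ ∝ 4a³ + 27b² = 4·8³ + 27·7² = 4·512 + 27·49 ≡ 4 (mod 13). Nonzero ⇒ E is nonsingular.
For each x ∈ F_13, compute rhs = x³ + 8·x + 7 mod 13, then count y ∈ F_13 with y² ≡ rhs.
  x = 0: rhs = 7, matching y values: none (0 points).
  x = 1: rhs = 3, matching y values: 4, 9 (2 points).
  x = 2: rhs = 5, matching y values: none (0 points).
  x = 3: rhs = 6, matching y values: none (0 points).
  x = 4: rhs = 12, matching y values: 5, 8 (2 points).
  x = 5: rhs = 3, matching y values: 4, 9 (2 points).
  x = 6: rhs = 11, matching y values: none (0 points).
  x = 7: rhs = 3, matching y values: 4, 9 (2 points).
  x = 8: rhs = 11, matching y values: none (0 points).
  x = 9: rhs = 2, matching y values: none (0 points).
  x = 10: rhs = 8, matching y values: none (0 points).
  x = 11: rhs = 9, matching y values: 3, 10 (2 points).
  x = 12: rhs = 11, matching y values: none (0 points).
Total affine count: 10.
Full point count |E(F_13)| = 10 + 1 = 11.
Hasse bound: |11 − (13+1)| = |-3| = 3 ≤ 2√13 ≈ 7.2111 ✓.


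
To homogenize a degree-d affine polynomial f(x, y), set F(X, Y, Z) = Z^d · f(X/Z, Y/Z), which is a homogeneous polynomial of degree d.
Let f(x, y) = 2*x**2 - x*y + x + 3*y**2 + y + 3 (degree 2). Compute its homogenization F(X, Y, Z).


F(X, Y, Z) = 2*X**2 - X*Y + X*Z + 3*Y**2 + Y*Z + 3*Z**2

deg(f) = 2.
Substitute x = X/Z, y = Y/Z into f, then multiply by Z^2.
  monomial 2·x^2·y^0 ↦ 2·X^2·Y^0·Z^0.
  monomial -1·x^1·y^1 ↦ -1·X^1·Y^1·Z^0.
  monomial 1·x^1·y^0 ↦ 1·X^1·Y^0·Z^1.
  monomial 3·x^0·y^2 ↦ 3·X^0·Y^2·Z^0.
  monomial 1·x^0·y^1 ↦ 1·X^0·Y^1·Z^1.
  monomial 3·x^0·y^0 ↦ 3·X^0·Y^0·Z^2.
Collecting: F(X, Y, Z) = 2*X**2 - X*Y + X*Z + 3*Y**2 + Y*Z + 3*Z**2.


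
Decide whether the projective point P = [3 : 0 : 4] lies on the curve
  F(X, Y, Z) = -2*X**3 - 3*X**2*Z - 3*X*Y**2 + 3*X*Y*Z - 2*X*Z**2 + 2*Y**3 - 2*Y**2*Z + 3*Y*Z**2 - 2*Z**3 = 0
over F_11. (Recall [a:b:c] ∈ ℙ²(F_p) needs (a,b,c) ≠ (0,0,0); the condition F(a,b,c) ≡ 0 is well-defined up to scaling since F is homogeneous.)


F(3,0,4) ≡ 10 (mod 11); P is NOT on the curve.

Evaluate F(3, 0, 4) term-by-term (mod 11).
  -2*X**3 ↦ -2·27·1·1 = -54
  -3*X**2*Z ↦ -3·9·1·4 = -108
  -3*X*Y**2 ↦ -3·3·0·1 = 0
  3*X*Y*Z ↦ 3·3·0·4 = 0
  -2*X*Z**2 ↦ -2·3·1·16 = -96
  2*Y**3 ↦ 2·1·0·1 = 0
  -2*Y**2*Z ↦ -2·1·0·4 = 0
  3*Y*Z**2 ↦ 3·1·0·16 = 0
  -2*Z**3 ↦ -2·1·1·64 = -128
Sum: F(3, 0, 4) = (-54) + (-108) + (0) + (0) + (-96) + (0) + (0) + (0) + (-128) = -386.
Reducing mod 11: -386 ≡ 10 (mod 11).
Since F(a, b, c) ≡ 10 ≠ 0 (mod 11), P does NOT lie on the curve.


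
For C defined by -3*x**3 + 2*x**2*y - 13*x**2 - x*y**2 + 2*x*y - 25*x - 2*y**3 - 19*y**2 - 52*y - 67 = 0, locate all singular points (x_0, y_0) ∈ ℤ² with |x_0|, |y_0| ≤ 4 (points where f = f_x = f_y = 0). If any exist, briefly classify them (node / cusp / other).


Singular points: {(-2, -3)}; classification: node.

Compute partial derivatives:
  f_x = -9*x**2 + 4*x*y - 26*x - y**2 + 2*y - 25.
  f_y = 2*x**2 - 2*x*y + 2*x - 6*y**2 - 38*y - 52.
Scan x_0 ∈ {−4, ..., 4}. For each x_0, f_y(x_0, y) is a polynomial in y; find its integer roots y ∈ {−4, ..., 4}, then test f_x and f at those candidates.
  x = -4: f_y(-4, y) = -6*y**2 - 30*y - 28; no integer root y with |y| ≤ 4.
  x = -3: f_y(-3, y) = -6*y**2 - 32*y - 40; vanishes at y ∈ {-2}. (-3, -2): f_x = -12 ≠ 0.
  x = -2: f_y(-2, y) = -6*y**2 - 34*y - 48; vanishes at y ∈ {-3}. (-2, -3): f_x = 0, f = 0 — SINGULAR.
  x = -1: f_y(-1, y) = -6*y**2 - 36*y - 52; no integer root y with |y| ≤ 4.
  x = 0: f_y(0, y) = -6*y**2 - 38*y - 52; vanishes at y ∈ {-2}. (0, -2): f_x = -33 ≠ 0.
  x = 1: f_y(1, y) = -6*y**2 - 40*y - 48; no integer root y with |y| ≤ 4.
  x = 2: f_y(2, y) = -6*y**2 - 42*y - 40; no integer root y with |y| ≤ 4.
  x = 3: f_y(3, y) = -6*y**2 - 44*y - 28; no integer root y with |y| ≤ 4.
  x = 4: f_y(4, y) = -6*y**2 - 46*y - 12; no integer root y with |y| ≤ 4.
Only singular point on the grid: (-2, -3).
Classify: substitute x = -2 + u, y = -3 + v and expand: f = -3*u**3 + 2*u**2*v - u**2 - u*v**2 - 2*v**3 + v**2.
No constant or linear terms (consistent with a singular point). Quadratic part: -u**2 + v**2. Cubic part: -3*u**3 + 2*u**2*v - u*v**2 - 2*v**3.
The quadratic part v**2 - u**2 = (v − u)(v + u) splits into two distinct linear factors, so there are two distinct tangent lines y − -3 = ±(x − -2) — this is a node (ordinary double point).
Classification: node.


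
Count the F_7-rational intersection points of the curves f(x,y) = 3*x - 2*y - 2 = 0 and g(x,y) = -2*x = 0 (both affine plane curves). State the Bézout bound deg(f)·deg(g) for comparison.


Common zeros: {(0, 6)}; count = 1; Bézout bound = 1.

deg(f) = 1, deg(g) = 1, so Bézout bound = 1.
Scan x ∈ F_7. For each x, list the y ∈ F_7 with f(x, y) ≡ 0 and those with g(x, y) ≡ 0 (mod 7); the common zeros in that column are the intersection.
  x = 0: f ≡ 0 at y ∈ {6}; g ≡ 0 at y ∈ {0, 1, 2, 3, 4, 5, 6}; common: {6}.
  x = 1: f ≡ 0 at y ∈ {4}; g ≡ 0 at y ∈ ∅; common: ∅.
  x = 2: f ≡ 0 at y ∈ {2}; g ≡ 0 at y ∈ ∅; common: ∅.
  x = 3: f ≡ 0 at y ∈ {0}; g ≡ 0 at y ∈ ∅; common: ∅.
  x = 4: f ≡ 0 at y ∈ {5}; g ≡ 0 at y ∈ ∅; common: ∅.
  x = 5: f ≡ 0 at y ∈ {3}; g ≡ 0 at y ∈ ∅; common: ∅.
  x = 6: f ≡ 0 at y ∈ {1}; g ≡ 0 at y ∈ ∅; common: ∅.
Collecting: common zeros = {(0, 6)}, so the count is 1.
Comparison with the Bézout bound: 1 ≤ 1 = deg(f)·deg(g), as expected for curves with no common component (the bound is attained).


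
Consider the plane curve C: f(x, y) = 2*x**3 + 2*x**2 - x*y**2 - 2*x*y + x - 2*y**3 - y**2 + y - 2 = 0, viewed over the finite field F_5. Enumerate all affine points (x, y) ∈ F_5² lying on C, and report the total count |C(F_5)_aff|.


Affine F_5-points: {(0, 2), (2, 2)}; count = 2.

For each of the 25 pairs (x, y) ∈ F_5², evaluate f(x, y) mod 5. Record the zeros.
  x = 0: [0↦3, 1↦1, 2↦0, 3↦3, 4↦3]  zeros at y ∈ {2}
  x = 1: [0↦3, 1↦3, 2↦2, 3↦3, 4↦4]  zeros at y ∈ ∅
  x = 2: [0↦4, 1↦1, 2↦0, 3↦4, 4↦1]  zeros at y ∈ {2}
  x = 3: [0↦3, 1↦2, 2↦1, 3↦3, 4↦1]  zeros at y ∈ ∅
  x = 4: [0↦2, 1↦3, 2↦2, 3↦2, 4↦1]  zeros at y ∈ ∅
Collecting zeros: affine points = {(0, 2), (2, 2)}.
Total count |C(F_5)_aff| = 2.


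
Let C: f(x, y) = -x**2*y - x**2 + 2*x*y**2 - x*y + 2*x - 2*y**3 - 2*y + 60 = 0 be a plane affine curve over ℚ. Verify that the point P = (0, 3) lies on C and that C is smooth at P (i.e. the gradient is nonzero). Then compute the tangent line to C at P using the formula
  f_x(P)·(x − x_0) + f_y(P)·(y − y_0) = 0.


Tangent line at P: 17*x - 56*y + 168 = 0.

Step 1: f(0, 3) = 0, so P lies on C.
Step 2: partial derivatives
  f_x(x, y) = -2*x*y - 2*x + 2*y**2 - y + 2, f_y(x, y) = -x**2 + 4*x*y - x - 6*y**2 - 2.
  f_x(P) = 17, f_y(P) = -56 (gradient nonzero, so P is smooth).
Step 3: tangent line at P: 17·(x − 0) + -56·(y − 3) = 0.
Expanding: 17*x - 56*y + 168 = 0.


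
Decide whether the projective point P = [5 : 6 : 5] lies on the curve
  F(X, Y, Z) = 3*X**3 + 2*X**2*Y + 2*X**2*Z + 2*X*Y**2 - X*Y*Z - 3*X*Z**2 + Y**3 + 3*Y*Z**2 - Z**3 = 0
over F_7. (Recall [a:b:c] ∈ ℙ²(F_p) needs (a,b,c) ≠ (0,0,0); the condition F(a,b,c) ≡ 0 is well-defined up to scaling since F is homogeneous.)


F(5,6,5) ≡ 6 (mod 7); P is NOT on the curve.

Evaluate F(5, 6, 5) term-by-term (mod 7).
  3*X**3 ↦ 3·125·1·1 = 375
  2*X**2*Y ↦ 2·25·6·1 = 300
  2*X**2*Z ↦ 2·25·1·5 = 250
  2*X*Y**2 ↦ 2·5·36·1 = 360
  -X*Y*Z ↦ -1·5·6·5 = -150
  -3*X*Z**2 ↦ -3·5·1·25 = -375
  Y**3 ↦ 1·1·216·1 = 216
  3*Y*Z**2 ↦ 3·1·6·25 = 450
  -Z**3 ↦ -1·1·1·125 = -125
Sum: F(5, 6, 5) = (375) + (300) + (250) + (360) + (-150) + (-375) + (216) + (450) + (-125) = 1301.
Reducing mod 7: 1301 ≡ 6 (mod 7).
Since F(a, b, c) ≡ 6 ≠ 0 (mod 7), P does NOT lie on the curve.


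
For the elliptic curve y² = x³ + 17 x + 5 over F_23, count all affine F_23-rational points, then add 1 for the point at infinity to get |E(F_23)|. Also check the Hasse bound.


Affine points = {(1, 0), (2, 1), (2, 22), (5, 10), (5, 13), (6, 1), (6, 22), (8, 3), (8, 20), (9, 6), (9, 17), (10, 5), (10, 18), (13, 10), (13, 13), (15, 1), (15, 22), (16, 7), (16, 16), (17, 3), (17, 20), (18, 5), (18, 18), (21, 3), (21, 20)}; affine count = 25; |E(F_23)| = 26.

Discriminant check: Δ ∝ 4a³ + 27b² = 4·17³ + 27·5² = 4·4913 + 27·25 ≡ 18 (mod 23). Nonzero ⇒ E is nonsingular.
For each x ∈ F_23, compute rhs = x³ + 17·x + 5 mod 23, then count y ∈ F_23 with y² ≡ rhs.
  x = 0: rhs = 5, matching y values: none (0 points).
  x = 1: rhs = 0, matching y values: 0 (1 points).
  x = 2: rhs = 1, matching y values: 1, 22 (2 points).
  x = 3: rhs = 14, matching y values: none (0 points).
  x = 4: rhs = 22, matching y values: none (0 points).
  x = 5: rhs = 8, matching y values: 10, 13 (2 points).
  x = 6: rhs = 1, matching y values: 1, 22 (2 points).
  x = 7: rhs = 7, matching y values: none (0 points).
  x = 8: rhs = 9, matching y values: 3, 20 (2 points).
  x = 9: rhs = 13, matching y values: 6, 17 (2 points).
  x = 10: rhs = 2, matching y values: 5, 18 (2 points).
  x = 11: rhs = 5, matching y values: none (0 points).
  x = 12: rhs = 5, matching y values: none (0 points).
  x = 13: rhs = 8, matching y values: 10, 13 (2 points).
  x = 14: rhs = 20, matching y values: none (0 points).
  x = 15: rhs = 1, matching y values: 1, 22 (2 points).
  x = 16: rhs = 3, matching y values: 7, 16 (2 points).
  x = 17: rhs = 9, matching y values: 3, 20 (2 points).
  x = 18: rhs = 2, matching y values: 5, 18 (2 points).
  x = 19: rhs = 11, matching y values: none (0 points).
  x = 20: rhs = 19, matching y values: none (0 points).
  x = 21: rhs = 9, matching y values: 3, 20 (2 points).
  x = 22: rhs = 10, matching y values: none (0 points).
Total affine count: 25.
Full point count |E(F_23)| = 25 + 1 = 26.
Hasse bound: |26 − (23+1)| = |2| = 2 ≤ 2√23 ≈ 9.5917 ✓.


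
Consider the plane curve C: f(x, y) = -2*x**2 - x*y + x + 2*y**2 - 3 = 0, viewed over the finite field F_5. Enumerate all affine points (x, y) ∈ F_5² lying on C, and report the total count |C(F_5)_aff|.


Affine F_5-points: {(0, 2), (0, 3), (2, 2), (2, 4), (4, 3), (4, 4)}; count = 6.

For each of the 25 pairs (x, y) ∈ F_5², evaluate f(x, y) mod 5. Record the zeros.
  x = 0: [0↦2, 1↦4, 2↦0, 3↦0, 4↦4]  zeros at y ∈ {2, 3}
  x = 1: [0↦1, 1↦2, 2↦2, 3↦1, 4↦4]  zeros at y ∈ ∅
  x = 2: [0↦1, 1↦1, 2↦0, 3↦3, 4↦0]  zeros at y ∈ {2, 4}
  x = 3: [0↦2, 1↦1, 2↦4, 3↦1, 4↦2]  zeros at y ∈ ∅
  x = 4: [0↦4, 1↦2, 2↦4, 3↦0, 4↦0]  zeros at y ∈ {3, 4}
Collecting zeros: affine points = {(0, 2), (0, 3), (2, 2), (2, 4), (4, 3), (4, 4)}.
Total count |C(F_5)_aff| = 6.


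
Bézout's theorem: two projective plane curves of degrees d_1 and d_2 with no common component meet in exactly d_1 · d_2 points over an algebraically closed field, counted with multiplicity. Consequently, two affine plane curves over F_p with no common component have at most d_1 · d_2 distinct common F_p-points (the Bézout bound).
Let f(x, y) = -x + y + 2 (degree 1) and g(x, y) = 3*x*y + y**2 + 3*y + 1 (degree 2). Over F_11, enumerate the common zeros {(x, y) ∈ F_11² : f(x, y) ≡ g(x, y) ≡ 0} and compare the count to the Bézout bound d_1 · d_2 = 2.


Common zeros: ∅; count = 0; Bézout bound = 2.

deg(f) = 1, deg(g) = 2, so Bézout bound = 2.
Scan x ∈ F_11. For each x, list the y ∈ F_11 with f(x, y) ≡ 0 and those with g(x, y) ≡ 0 (mod 11); the common zeros in that column are the intersection.
  x = 0: f ≡ 0 at y ∈ {9}; g ≡ 0 at y ∈ {2, 6}; common: ∅.
  x = 1: f ≡ 0 at y ∈ {10}; g ≡ 0 at y ∈ ∅; common: ∅.
  x = 2: f ≡ 0 at y ∈ {0}; g ≡ 0 at y ∈ {1}; common: ∅.
  x = 3: f ≡ 0 at y ∈ {1}; g ≡ 0 at y ∈ ∅; common: ∅.
  x = 4: f ≡ 0 at y ∈ {2}; g ≡ 0 at y ∈ {3, 4}; common: ∅.
  x = 5: f ≡ 0 at y ∈ {3}; g ≡ 0 at y ∈ {7, 8}; common: ∅.
  x = 6: f ≡ 0 at y ∈ {4}; g ≡ 0 at y ∈ ∅; common: ∅.
  x = 7: f ≡ 0 at y ∈ {5}; g ≡ 0 at y ∈ {10}; common: ∅.
  x = 8: f ≡ 0 at y ∈ {6}; g ≡ 0 at y ∈ ∅; common: ∅.
  x = 9: f ≡ 0 at y ∈ {7}; g ≡ 0 at y ∈ {5, 9}; common: ∅.
  x = 10: f ≡ 0 at y ∈ {8}; g ≡ 0 at y ∈ ∅; common: ∅.
Collecting: common zeros = ∅, so the count is 0.
Comparison with the Bézout bound: 0 ≤ 2 = deg(f)·deg(g), as expected for curves with no common component (the affine F_11-count falls short of the bound because intersections may lie at infinity, over extension fields, or carry multiplicity).


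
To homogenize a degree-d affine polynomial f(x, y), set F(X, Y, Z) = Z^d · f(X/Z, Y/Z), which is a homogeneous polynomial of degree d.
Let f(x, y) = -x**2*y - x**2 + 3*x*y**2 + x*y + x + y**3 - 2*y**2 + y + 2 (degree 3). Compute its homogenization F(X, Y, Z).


F(X, Y, Z) = -X**2*Y - X**2*Z + 3*X*Y**2 + X*Y*Z + X*Z**2 + Y**3 - 2*Y**2*Z + Y*Z**2 + 2*Z**3

deg(f) = 3.
Substitute x = X/Z, y = Y/Z into f, then multiply by Z^3.
  monomial -1·x^2·y^1 ↦ -1·X^2·Y^1·Z^0.
  monomial -1·x^2·y^0 ↦ -1·X^2·Y^0·Z^1.
  monomial 3·x^1·y^2 ↦ 3·X^1·Y^2·Z^0.
  monomial 1·x^1·y^1 ↦ 1·X^1·Y^1·Z^1.
  monomial 1·x^1·y^0 ↦ 1·X^1·Y^0·Z^2.
  monomial 1·x^0·y^3 ↦ 1·X^0·Y^3·Z^0.
  monomial -2·x^0·y^2 ↦ -2·X^0·Y^2·Z^1.
  monomial 1·x^0·y^1 ↦ 1·X^0·Y^1·Z^2.
  monomial 2·x^0·y^0 ↦ 2·X^0·Y^0·Z^3.
Collecting: F(X, Y, Z) = -X**2*Y - X**2*Z + 3*X*Y**2 + X*Y*Z + X*Z**2 + Y**3 - 2*Y**2*Z + Y*Z**2 + 2*Z**3.


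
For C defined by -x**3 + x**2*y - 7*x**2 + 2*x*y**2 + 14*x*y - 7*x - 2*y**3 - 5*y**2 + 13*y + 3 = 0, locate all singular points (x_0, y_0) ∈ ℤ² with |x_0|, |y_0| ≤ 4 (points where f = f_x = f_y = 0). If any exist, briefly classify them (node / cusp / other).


Singular points: {(-3, -2)}; classification: cusp.

Compute partial derivatives:
  f_x = -3*x**2 + 2*x*y - 14*x + 2*y**2 + 14*y - 7.
  f_y = x**2 + 4*x*y + 14*x - 6*y**2 - 10*y + 13.
Scan x_0 ∈ {−4, ..., 4}. For each x_0, f_y(x_0, y) is a polynomial in y; find its integer roots y ∈ {−4, ..., 4}, then test f_x and f at those candidates.
  x = -4: f_y(-4, y) = -6*y**2 - 26*y - 27; no integer root y with |y| ≤ 4.
  x = -3: f_y(-3, y) = -6*y**2 - 22*y - 20; vanishes at y ∈ {-2}. (-3, -2): f_x = 0, f = 0 — SINGULAR.
  x = -2: f_y(-2, y) = -6*y**2 - 18*y - 11; no integer root y with |y| ≤ 4.
  x = -1: f_y(-1, y) = -6*y**2 - 14*y; vanishes at y ∈ {0}. (-1, 0): f_x = 4 ≠ 0.
  x = 0: f_y(0, y) = -6*y**2 - 10*y + 13; no integer root y with |y| ≤ 4.
  x = 1: f_y(1, y) = -6*y**2 - 6*y + 28; no integer root y with |y| ≤ 4.
  x = 2: f_y(2, y) = -6*y**2 - 2*y + 45; no integer root y with |y| ≤ 4.
  x = 3: f_y(3, y) = -6*y**2 + 2*y + 64; no integer root y with |y| ≤ 4.
  x = 4: f_y(4, y) = -6*y**2 + 6*y + 85; no integer root y with |y| ≤ 4.
Only singular point on the grid: (-3, -2).
Classify: substitute x = -3 + u, y = -2 + v and expand: f = -u**3 + u**2*v + 2*u*v**2 - 2*v**3 + v**2.
No constant or linear terms (consistent with a singular point). Quadratic part: v**2. Cubic part: -u**3 + u**2*v + 2*u*v**2 - 2*v**3.
The quadratic part v**2 is a perfect square, so there is a single (double) tangent line v = 0, i.e. y = -2. Restricting the cubic part to that line (v = 0) leaves -u**3 ≠ 0, so f is not divisible by v and the branch is v² ≈ u**3 to lowest order — this is a cusp.
Classification: cusp.


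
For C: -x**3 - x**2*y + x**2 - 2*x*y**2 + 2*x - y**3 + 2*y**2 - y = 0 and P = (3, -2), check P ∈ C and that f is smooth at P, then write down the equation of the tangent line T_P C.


Tangent line at P: -15*x - 6*y + 33 = 0.

Step 1: f(3, -2) = 0, so P lies on C.
Step 2: partial derivatives
  f_x(x, y) = -3*x**2 - 2*x*y + 2*x - 2*y**2 + 2, f_y(x, y) = -x**2 - 4*x*y - 3*y**2 + 4*y - 1.
  f_x(P) = -15, f_y(P) = -6 (gradient nonzero, so P is smooth).
Step 3: tangent line at P: -15·(x − 3) + -6·(y − -2) = 0.
Expanding: -15*x - 6*y + 33 = 0.


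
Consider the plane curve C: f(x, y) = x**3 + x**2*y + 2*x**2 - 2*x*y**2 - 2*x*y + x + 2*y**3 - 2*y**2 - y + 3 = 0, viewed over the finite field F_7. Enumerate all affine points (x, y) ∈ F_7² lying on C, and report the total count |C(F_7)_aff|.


Affine F_7-points: {(0, 6), (1, 0), (1, 4), (1, 5), (2, 0), (2, 4), (2, 6), (4, 6), (5, 4), (5, 5), (6, 1), (6, 3)}; count = 12.

For each of the 49 pairs (x, y) ∈ F_7², evaluate f(x, y) mod 7. Record the zeros.
  x = 0: [0↦3, 1↦2, 2↦2, 3↦1, 4↦4, 5↦2, 6↦0]  zeros at y ∈ {6}
  x = 1: [0↦0, 1↦3, 2↦3, 3↦5, 4↦0, 5↦0, 6↦3]  zeros at y ∈ {0, 4, 5}
  x = 2: [0↦0, 1↦2, 2↦4, 3↦4, 4↦0, 5↦4, 6↦0]  zeros at y ∈ {0, 4, 6}
  x = 3: [0↦2, 1↦5, 2↦4, 3↦4, 4↦3, 5↦6, 6↦4]  zeros at y ∈ ∅
  x = 4: [0↦5, 1↦4, 2↦2, 3↦4, 4↦1, 5↦5, 6↦0]  zeros at y ∈ {6}
  x = 5: [0↦1, 1↦5, 2↦4, 3↦3, 4↦0, 5↦0, 6↦1]  zeros at y ∈ {4, 5}
  x = 6: [0↦3, 1↦0, 2↦2, 3↦0, 4↦6, 5↦4, 6↦6]  zeros at y ∈ {1, 3}
Collecting zeros: affine points = {(0, 6), (1, 0), (1, 4), (1, 5), (2, 0), (2, 4), (2, 6), (4, 6), (5, 4), (5, 5), (6, 1), (6, 3)}.
Total count |C(F_7)_aff| = 12.


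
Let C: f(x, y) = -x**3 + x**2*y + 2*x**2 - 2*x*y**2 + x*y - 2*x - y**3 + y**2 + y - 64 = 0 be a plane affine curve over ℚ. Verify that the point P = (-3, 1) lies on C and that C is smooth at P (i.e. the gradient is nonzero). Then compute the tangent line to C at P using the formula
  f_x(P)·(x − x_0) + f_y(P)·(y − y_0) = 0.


Tangent line at P: -48*x + 18*y - 162 = 0.

Step 1: f(-3, 1) = 0, so P lies on C.
Step 2: partial derivatives
  f_x(x, y) = -3*x**2 + 2*x*y + 4*x - 2*y**2 + y - 2, f_y(x, y) = x**2 - 4*x*y + x - 3*y**2 + 2*y + 1.
  f_x(P) = -48, f_y(P) = 18 (gradient nonzero, so P is smooth).
Step 3: tangent line at P: -48·(x − -3) + 18·(y − 1) = 0.
Expanding: -48*x + 18*y - 162 = 0.


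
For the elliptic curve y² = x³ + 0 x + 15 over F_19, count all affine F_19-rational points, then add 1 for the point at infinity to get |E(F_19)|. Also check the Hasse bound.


Affine points = {(1, 4), (1, 15), (2, 2), (2, 17), (3, 2), (3, 17), (5, 8), (5, 11), (7, 4), (7, 15), (11, 4), (11, 15), (14, 2), (14, 17), (16, 8), (16, 11), (17, 8), (17, 11)}; affine count = 18; |E(F_19)| = 19.

Discriminant check: Δ ∝ 4a³ + 27b² = 4·0³ + 27·15² = 4·0 + 27·225 ≡ 14 (mod 19). Nonzero ⇒ E is nonsingular.
For each x ∈ F_19, compute rhs = x³ + 0·x + 15 mod 19, then count y ∈ F_19 with y² ≡ rhs.
  x = 0: rhs = 15, matching y values: none (0 points).
  x = 1: rhs = 16, matching y values: 4, 15 (2 points).
  x = 2: rhs = 4, matching y values: 2, 17 (2 points).
  x = 3: rhs = 4, matching y values: 2, 17 (2 points).
  x = 4: rhs = 3, matching y values: none (0 points).
  x = 5: rhs = 7, matching y values: 8, 11 (2 points).
  x = 6: rhs = 3, matching y values: none (0 points).
  x = 7: rhs = 16, matching y values: 4, 15 (2 points).
  x = 8: rhs = 14, matching y values: none (0 points).
  x = 9: rhs = 3, matching y values: none (0 points).
  x = 10: rhs = 8, matching y values: none (0 points).
  x = 11: rhs = 16, matching y values: 4, 15 (2 points).
  x = 12: rhs = 14, matching y values: none (0 points).
  x = 13: rhs = 8, matching y values: none (0 points).
  x = 14: rhs = 4, matching y values: 2, 17 (2 points).
  x = 15: rhs = 8, matching y values: none (0 points).
  x = 16: rhs = 7, matching y values: 8, 11 (2 points).
  x = 17: rhs = 7, matching y values: 8, 11 (2 points).
  x = 18: rhs = 14, matching y values: none (0 points).
Total affine count: 18.
Full point count |E(F_19)| = 18 + 1 = 19.
Hasse bound: |19 − (19+1)| = |-1| = 1 ≤ 2√19 ≈ 8.7178 ✓.


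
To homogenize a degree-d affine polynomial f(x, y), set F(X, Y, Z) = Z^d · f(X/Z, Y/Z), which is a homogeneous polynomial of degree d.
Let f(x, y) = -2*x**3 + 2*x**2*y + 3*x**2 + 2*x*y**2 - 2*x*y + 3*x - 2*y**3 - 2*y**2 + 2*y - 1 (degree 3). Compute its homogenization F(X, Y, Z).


F(X, Y, Z) = -2*X**3 + 2*X**2*Y + 3*X**2*Z + 2*X*Y**2 - 2*X*Y*Z + 3*X*Z**2 - 2*Y**3 - 2*Y**2*Z + 2*Y*Z**2 - Z**3

deg(f) = 3.
Substitute x = X/Z, y = Y/Z into f, then multiply by Z^3.
  monomial -2·x^3·y^0 ↦ -2·X^3·Y^0·Z^0.
  monomial 2·x^2·y^1 ↦ 2·X^2·Y^1·Z^0.
  monomial 3·x^2·y^0 ↦ 3·X^2·Y^0·Z^1.
  monomial 2·x^1·y^2 ↦ 2·X^1·Y^2·Z^0.
  monomial -2·x^1·y^1 ↦ -2·X^1·Y^1·Z^1.
  monomial 3·x^1·y^0 ↦ 3·X^1·Y^0·Z^2.
  monomial -2·x^0·y^3 ↦ -2·X^0·Y^3·Z^0.
  monomial -2·x^0·y^2 ↦ -2·X^0·Y^2·Z^1.
  monomial 2·x^0·y^1 ↦ 2·X^0·Y^1·Z^2.
  monomial -1·x^0·y^0 ↦ -1·X^0·Y^0·Z^3.
Collecting: F(X, Y, Z) = -2*X**3 + 2*X**2*Y + 3*X**2*Z + 2*X*Y**2 - 2*X*Y*Z + 3*X*Z**2 - 2*Y**3 - 2*Y**2*Z + 2*Y*Z**2 - Z**3.


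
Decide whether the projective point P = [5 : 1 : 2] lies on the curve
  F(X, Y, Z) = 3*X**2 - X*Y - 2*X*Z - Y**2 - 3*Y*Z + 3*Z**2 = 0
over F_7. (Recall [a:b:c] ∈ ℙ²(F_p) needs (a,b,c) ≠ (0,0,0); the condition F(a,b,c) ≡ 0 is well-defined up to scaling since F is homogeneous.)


F(5,1,2) ≡ 6 (mod 7); P is NOT on the curve.

Evaluate F(5, 1, 2) term-by-term (mod 7).
  3*X**2 ↦ 3·25·1·1 = 75
  -X*Y ↦ -1·5·1·1 = -5
  -2*X*Z ↦ -2·5·1·2 = -20
  -Y**2 ↦ -1·1·1·1 = -1
  -3*Y*Z ↦ -3·1·1·2 = -6
  3*Z**2 ↦ 3·1·1·4 = 12
Sum: F(5, 1, 2) = (75) + (-5) + (-20) + (-1) + (-6) + (12) = 55.
Reducing mod 7: 55 ≡ 6 (mod 7).
Since F(a, b, c) ≡ 6 ≠ 0 (mod 7), P does NOT lie on the curve.


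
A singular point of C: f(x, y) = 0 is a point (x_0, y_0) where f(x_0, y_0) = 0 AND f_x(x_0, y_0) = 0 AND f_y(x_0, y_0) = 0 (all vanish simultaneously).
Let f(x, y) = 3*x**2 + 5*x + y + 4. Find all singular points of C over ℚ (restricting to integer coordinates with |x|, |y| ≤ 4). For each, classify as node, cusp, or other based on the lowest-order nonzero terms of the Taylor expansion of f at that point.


No singular points in the scanned grid; C is smooth there.

Compute partial derivatives:
  f_x = 6*x + 5.
  f_y = 1.
f_y = 1 is a nonzero constant, so f_y never vanishes: no point (x, y) can satisfy f = f_x = f_y = 0. In particular no (x, y) ∈ {−4, ..., 4}² is singular; the curve is smooth.


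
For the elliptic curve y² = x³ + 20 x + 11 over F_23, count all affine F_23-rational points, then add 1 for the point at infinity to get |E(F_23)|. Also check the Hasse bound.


Affine points = {(1, 3), (1, 20), (2, 6), (2, 17), (3, 11), (3, 12), (5, 11), (5, 12), (6, 5), (6, 18), (8, 4), (8, 19), (9, 0), (12, 1), (12, 22), (15, 11), (15, 12), (18, 4), (18, 19), (20, 4), (20, 19), (21, 3), (21, 20), (22, 6), (22, 17)}; affine count = 25; |E(F_23)| = 26.

Discriminant check: Δ ∝ 4a³ + 27b² = 4·20³ + 27·11² = 4·8000 + 27·121 ≡ 8 (mod 23). Nonzero ⇒ E is nonsingular.
For each x ∈ F_23, compute rhs = x³ + 20·x + 11 mod 23, then count y ∈ F_23 with y² ≡ rhs.
  x = 0: rhs = 11, matching y values: none (0 points).
  x = 1: rhs = 9, matching y values: 3, 20 (2 points).
  x = 2: rhs = 13, matching y values: 6, 17 (2 points).
  x = 3: rhs = 6, matching y values: 11, 12 (2 points).
  x = 4: rhs = 17, matching y values: none (0 points).
  x = 5: rhs = 6, matching y values: 11, 12 (2 points).
  x = 6: rhs = 2, matching y values: 5, 18 (2 points).
  x = 7: rhs = 11, matching y values: none (0 points).
  x = 8: rhs = 16, matching y values: 4, 19 (2 points).
  x = 9: rhs = 0, matching y values: 0 (1 points).
  x = 10: rhs = 15, matching y values: none (0 points).
  x = 11: rhs = 21, matching y values: none (0 points).
  x = 12: rhs = 1, matching y values: 1, 22 (2 points).
  x = 13: rhs = 7, matching y values: none (0 points).
  x = 14: rhs = 22, matching y values: none (0 points).
  x = 15: rhs = 6, matching y values: 11, 12 (2 points).
  x = 16: rhs = 11, matching y values: none (0 points).
  x = 17: rhs = 20, matching y values: none (0 points).
  x = 18: rhs = 16, matching y values: 4, 19 (2 points).
  x = 19: rhs = 5, matching y values: none (0 points).
  x = 20: rhs = 16, matching y values: 4, 19 (2 points).
  x = 21: rhs = 9, matching y values: 3, 20 (2 points).
  x = 22: rhs = 13, matching y values: 6, 17 (2 points).
Total affine count: 25.
Full point count |E(F_23)| = 25 + 1 = 26.
Hasse bound: |26 − (23+1)| = |2| = 2 ≤ 2√23 ≈ 9.5917 ✓.
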